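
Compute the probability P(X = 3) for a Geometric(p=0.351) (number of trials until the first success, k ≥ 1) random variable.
0.147842

We have X ~ Geometric(p=0.351) (number of trials until the first success, k ≥ 1).

For a Geometric distribution, the PMF gives us the probability of each outcome.

Using the PMF formula:
P(X = 3) = 0.147842

Rounded to 4 decimal places: 0.1478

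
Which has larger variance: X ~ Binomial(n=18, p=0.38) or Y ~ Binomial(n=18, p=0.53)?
Y has larger variance (4.4838 > 4.2408)

Compute the variance for each distribution:

X ~ Binomial(n=18, p=0.38):
Var(X) = 4.2408

Y ~ Binomial(n=18, p=0.53):
Var(Y) = 4.4838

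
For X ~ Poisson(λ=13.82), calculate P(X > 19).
0.069387

We have X ~ Poisson(λ=13.82).

P(X > 19) = 1 - P(X ≤ 19)
                = 1 - F(19)
                = 1 - 0.930613
                = 0.069387

So there's approximately a 6.9% chance that X exceeds 19.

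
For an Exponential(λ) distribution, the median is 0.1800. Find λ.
λ = 3.8508

For X ~ Exponential(λ), the CDF is F(x) = 1 - e^(-λx).
The median m satisfies F(m) = 0.5:
1 - e^(-λm) = 0.5
e^(-λm) = 0.5
λm = ln(2)
m = ln(2) / λ

Given m = 0.1800:
λ = ln(2) / 0.1800 = 0.693147 / 0.1800 = 3.8508

Verification: ln(2) / 3.8508 = 0.1800 ✓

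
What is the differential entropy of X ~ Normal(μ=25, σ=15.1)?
4.1336 nats

We have X ~ Normal(μ=25, σ=15.1).

The differential entropy measures the uncertainty or information content of the distribution.

For a Normal distribution with μ=25, σ=15.1:
h(X) = 4.1336 nats

(In bits, this would be 5.9636 bits.)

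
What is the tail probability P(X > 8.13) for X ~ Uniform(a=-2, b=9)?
0.079091

We have X ~ Uniform(a=-2, b=9).

P(X > 8.13) = 1 - P(X ≤ 8.13)
                = 1 - F(8.13)
                = 1 - 0.920909
                = 0.079091

So there's approximately a 7.9% chance that X exceeds 8.13.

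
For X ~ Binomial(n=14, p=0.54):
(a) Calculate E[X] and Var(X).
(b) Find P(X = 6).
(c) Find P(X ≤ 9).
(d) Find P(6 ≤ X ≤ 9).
(a) E[X] = 7.5600, Var(X) = 3.4776
(b) P(X = 6) = 0.149273
(c) P(X ≤ 9) = 0.851014
(d) P(6 ≤ X ≤ 9) = 0.716237

We have X ~ Binomial(n=14, p=0.54).

(a) Moments:
E[X] = 7.5600
Var(X) = 3.4776
σ = √Var(X) = 1.8648

(b) Point probability using PMF:
P(X = 6) = 0.149273

(c) Cumulative probability using CDF:
P(X ≤ 9) = F(9) = 0.851014

(d) Range probability:
P(6 ≤ X ≤ 9) = P(X ≤ 9) - P(X ≤ 5)
                   = F(9) - F(5)
                   = 0.851014 - 0.134776
                   = 0.716237

This means approximately 71.6% of outcomes fall in the interval [6, 9].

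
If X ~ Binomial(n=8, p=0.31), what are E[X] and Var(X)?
E[X] = 2.4800, Var(X) = 1.7112

We have X ~ Binomial(n=8, p=0.31).

For a Binomial distribution with n=8, p=0.31:

Expected value:
E[X] = 2.4800

Variance:
Var(X) = 1.7112

Standard deviation:
σ = √Var(X) = 1.3081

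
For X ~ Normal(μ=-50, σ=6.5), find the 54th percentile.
-49.3472

We have X ~ Normal(μ=-50, σ=6.5).

We want to find x such that P(X ≤ x) = 0.54.

This is the 54th percentile, which means 54% of values fall below this point.

Using the inverse CDF (quantile function):
x = F⁻¹(0.54) = -49.3472

Verification: P(X ≤ -49.3472) = 0.54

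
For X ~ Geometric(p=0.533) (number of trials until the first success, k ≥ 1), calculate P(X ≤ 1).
0.533000

We have X ~ Geometric(p=0.533) (number of trials until the first success, k ≥ 1).

The CDF gives us P(X ≤ k).

Using the CDF:
P(X ≤ 1) = 0.533000

This means there's approximately a 53.3% chance that X is at most 1.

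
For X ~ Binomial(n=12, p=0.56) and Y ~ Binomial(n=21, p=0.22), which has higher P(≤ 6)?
Y has higher probability (P(Y ≤ 6) = 0.8400 > P(X ≤ 6) = 0.4448)

Compute P(≤ 6) for each distribution:

X ~ Binomial(n=12, p=0.56):
P(X ≤ 6) = 0.4448

Y ~ Binomial(n=21, p=0.22):
P(Y ≤ 6) = 0.8400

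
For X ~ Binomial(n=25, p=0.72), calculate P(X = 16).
0.112721

We have X ~ Binomial(n=25, p=0.72).

For a Binomial distribution, the PMF gives us the probability of each outcome.

Using the PMF formula:
P(X = 16) = 0.112721

Rounded to 4 decimal places: 0.1127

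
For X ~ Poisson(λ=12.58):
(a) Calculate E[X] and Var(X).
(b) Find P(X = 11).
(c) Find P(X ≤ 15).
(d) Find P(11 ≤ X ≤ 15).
(a) E[X] = 12.5800, Var(X) = 12.5800
(b) P(X = 11) = 0.107623
(c) P(X ≤ 15) = 0.799498
(d) P(11 ≤ X ≤ 15) = 0.510013

We have X ~ Poisson(λ=12.58).

(a) Moments:
E[X] = 12.5800
Var(X) = 12.5800
σ = √Var(X) = 3.5468

(b) Point probability using PMF:
P(X = 11) = 0.107623

(c) Cumulative probability using CDF:
P(X ≤ 15) = F(15) = 0.799498

(d) Range probability:
P(11 ≤ X ≤ 15) = P(X ≤ 15) - P(X ≤ 10)
                   = F(15) - F(10)
                   = 0.799498 - 0.289485
                   = 0.510013

This means approximately 51.0% of outcomes fall in the interval [11, 15].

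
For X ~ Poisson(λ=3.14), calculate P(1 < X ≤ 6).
0.779742

We have X ~ Poisson(λ=3.14).

To find P(1 < X ≤ 6), we use:
P(1 < X ≤ 6) = P(X ≤ 6) - P(X ≤ 1)
                 = F(6) - F(1)
                 = 0.958933 - 0.179191
                 = 0.779742

So there's approximately a 78.0% chance that X falls in this range.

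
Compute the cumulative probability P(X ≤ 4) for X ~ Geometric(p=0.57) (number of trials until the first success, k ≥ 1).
0.965812

We have X ~ Geometric(p=0.57) (number of trials until the first success, k ≥ 1).

The CDF gives us P(X ≤ k).

Using the CDF:
P(X ≤ 4) = 0.965812

This means there's approximately a 96.6% chance that X is at most 4.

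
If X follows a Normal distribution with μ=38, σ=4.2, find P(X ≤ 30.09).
0.029828

We have X ~ Normal(μ=38, σ=4.2).

The CDF gives us P(X ≤ k).

Using the CDF:
P(X ≤ 30.09) = 0.029828

This means there's approximately a 3.0% chance that X is at most 30.09.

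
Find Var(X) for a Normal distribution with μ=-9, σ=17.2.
295.8400

We have X ~ Normal(μ=-9, σ=17.2).

For a Normal distribution with μ=-9, σ=17.2:
Var(X) = 295.8400

The variance measures the spread of the distribution around the mean.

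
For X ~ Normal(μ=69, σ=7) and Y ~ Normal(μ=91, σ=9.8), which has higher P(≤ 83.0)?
X has higher probability (P(X ≤ 83.0) = 0.9772 > P(Y ≤ 83.0) = 0.2072)

Compute P(≤ 83.0) for each distribution:

X ~ Normal(μ=69, σ=7):
P(X ≤ 83.0) = 0.9772

Y ~ Normal(μ=91, σ=9.8):
P(Y ≤ 83.0) = 0.2072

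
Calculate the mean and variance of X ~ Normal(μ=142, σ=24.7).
E[X] = 142.0000, Var(X) = 610.0900

We have X ~ Normal(μ=142, σ=24.7).

For a Normal distribution with μ=142, σ=24.7:

Expected value:
E[X] = 142.0000

Variance:
Var(X) = 610.0900

Standard deviation:
σ = √Var(X) = 24.7000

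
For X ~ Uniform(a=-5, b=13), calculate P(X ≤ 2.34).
0.407778

We have X ~ Uniform(a=-5, b=13).

The CDF gives us P(X ≤ k).

Using the CDF:
P(X ≤ 2.34) = 0.407778

This means there's approximately a 40.8% chance that X is at most 2.34.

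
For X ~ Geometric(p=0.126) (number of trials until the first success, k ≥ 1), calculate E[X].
7.9365

We have X ~ Geometric(p=0.126) (number of trials until the first success, k ≥ 1).

For a Geometric distribution with p=0.126 (number of trials until the first success, k ≥ 1):
E[X] = 7.9365

This is the expected (average) value of X.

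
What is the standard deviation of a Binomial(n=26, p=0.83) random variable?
1.9154

We have X ~ Binomial(n=26, p=0.83).

For a Binomial distribution with n=26, p=0.83:
σ = √Var(X) = 1.9154

The standard deviation is the square root of the variance.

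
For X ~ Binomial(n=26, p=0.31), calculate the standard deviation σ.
2.3583

We have X ~ Binomial(n=26, p=0.31).

For a Binomial distribution with n=26, p=0.31:
σ = √Var(X) = 2.3583

The standard deviation is the square root of the variance.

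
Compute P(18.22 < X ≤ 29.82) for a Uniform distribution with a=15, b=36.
0.552381

We have X ~ Uniform(a=15, b=36).

To find P(18.22 < X ≤ 29.82), we use:
P(18.22 < X ≤ 29.82) = P(X ≤ 29.82) - P(X ≤ 18.22)
                 = F(29.82) - F(18.22)
                 = 0.705714 - 0.153333
                 = 0.552381

So there's approximately a 55.2% chance that X falls in this range.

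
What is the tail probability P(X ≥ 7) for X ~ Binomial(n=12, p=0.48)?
0.334289

We have X ~ Binomial(n=12, p=0.48).

For discrete distributions, P(X ≥ 7) = 1 - P(X ≤ 6).

P(X ≤ 6) = 0.665711
P(X ≥ 7) = 1 - 0.665711 = 0.334289

So there's approximately a 33.4% chance that X is at least 7.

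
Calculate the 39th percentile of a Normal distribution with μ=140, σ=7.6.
137.8772

We have X ~ Normal(μ=140, σ=7.6).

We want to find x such that P(X ≤ x) = 0.39.

This is the 39th percentile, which means 39% of values fall below this point.

Using the inverse CDF (quantile function):
x = F⁻¹(0.39) = 137.8772

Verification: P(X ≤ 137.8772) = 0.39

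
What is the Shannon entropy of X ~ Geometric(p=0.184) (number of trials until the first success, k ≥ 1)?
2.5946 nats

We have X ~ Geometric(p=0.184) (number of trials until the first success, k ≥ 1).

The Shannon entropy measures the uncertainty or information content of the distribution.

For a Geometric distribution with p=0.184 (number of trials until the first success, k ≥ 1):
H(X) = 2.5946 nats

(In bits, this would be 3.7432 bits.)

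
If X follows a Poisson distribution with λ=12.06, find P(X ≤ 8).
0.151136

We have X ~ Poisson(λ=12.06).

The CDF gives us P(X ≤ k).

Using the CDF:
P(X ≤ 8) = 0.151136

This means there's approximately a 15.1% chance that X is at most 8.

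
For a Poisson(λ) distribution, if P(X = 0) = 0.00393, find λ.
λ = 5.5391

For a Poisson(λ) distribution, the PMF at 0 is:
P(X = 0) = λ^0 e^(-λ) / 0! = e^(-λ)

Given P(X = 0) = 0.00393:
e^(-λ) = 0.00393
-λ = ln(0.00393)
λ = -ln(0.00393) = 5.5391

Verification: e^(-5.5391) = 0.00393 ✓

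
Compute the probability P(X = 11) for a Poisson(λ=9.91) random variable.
0.112667

We have X ~ Poisson(λ=9.91).

For a Poisson distribution, the PMF gives us the probability of each outcome.

Using the PMF formula:
P(X = 11) = 0.112667

Rounded to 4 decimal places: 0.1127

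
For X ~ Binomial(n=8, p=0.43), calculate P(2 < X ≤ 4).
0.520519

We have X ~ Binomial(n=8, p=0.43).

To find P(2 < X ≤ 4), we use:
P(2 < X ≤ 4) = P(X ≤ 4) - P(X ≤ 2)
                 = F(4) - F(2)
                 = 0.776470 - 0.255951
                 = 0.520519

So there's approximately a 52.1% chance that X falls in this range.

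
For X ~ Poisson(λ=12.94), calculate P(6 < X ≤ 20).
0.949220

We have X ~ Poisson(λ=12.94).

To find P(6 < X ≤ 20), we use:
P(6 < X ≤ 20) = P(X ≤ 20) - P(X ≤ 6)
                 = F(20) - F(6)
                 = 0.976031 - 0.026811
                 = 0.949220

So there's approximately a 94.9% chance that X falls in this range.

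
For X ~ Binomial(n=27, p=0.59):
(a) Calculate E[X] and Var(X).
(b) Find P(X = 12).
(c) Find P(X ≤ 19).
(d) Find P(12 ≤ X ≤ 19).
(a) E[X] = 15.9300, Var(X) = 6.5313
(b) P(X = 12) = 0.048098
(c) P(X ≤ 19) = 0.921220
(d) P(12 ≤ X ≤ 19) = 0.878585

We have X ~ Binomial(n=27, p=0.59).

(a) Moments:
E[X] = 15.9300
Var(X) = 6.5313
σ = √Var(X) = 2.5556

(b) Point probability using PMF:
P(X = 12) = 0.048098

(c) Cumulative probability using CDF:
P(X ≤ 19) = F(19) = 0.921220

(d) Range probability:
P(12 ≤ X ≤ 19) = P(X ≤ 19) - P(X ≤ 11)
                   = F(19) - F(11)
                   = 0.921220 - 0.042635
                   = 0.878585

This means approximately 87.9% of outcomes fall in the interval [12, 19].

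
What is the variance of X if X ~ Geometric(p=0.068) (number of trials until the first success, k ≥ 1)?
201.5571

We have X ~ Geometric(p=0.068) (number of trials until the first success, k ≥ 1).

For a Geometric distribution with p=0.068 (number of trials until the first success, k ≥ 1):
Var(X) = 201.5571

The variance measures the spread of the distribution around the mean.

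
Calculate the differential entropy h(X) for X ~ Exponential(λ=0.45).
1.7985 nats

We have X ~ Exponential(λ=0.45).

The differential entropy measures the uncertainty or information content of the distribution.

For an Exponential distribution with λ=0.45:
h(X) = 1.7985 nats

(In bits, this would be 2.5947 bits.)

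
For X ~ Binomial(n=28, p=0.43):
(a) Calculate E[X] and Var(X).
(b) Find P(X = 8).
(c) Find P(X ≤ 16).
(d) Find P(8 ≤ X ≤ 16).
(a) E[X] = 12.0400, Var(X) = 6.8628
(b) P(X = 8) = 0.047615
(c) P(X ≤ 16) = 0.954982
(d) P(8 ≤ X ≤ 16) = 0.916081

We have X ~ Binomial(n=28, p=0.43).

(a) Moments:
E[X] = 12.0400
Var(X) = 6.8628
σ = √Var(X) = 2.6197

(b) Point probability using PMF:
P(X = 8) = 0.047615

(c) Cumulative probability using CDF:
P(X ≤ 16) = F(16) = 0.954982

(d) Range probability:
P(8 ≤ X ≤ 16) = P(X ≤ 16) - P(X ≤ 7)
                   = F(16) - F(7)
                   = 0.954982 - 0.038902
                   = 0.916081

This means approximately 91.6% of outcomes fall in the interval [8, 16].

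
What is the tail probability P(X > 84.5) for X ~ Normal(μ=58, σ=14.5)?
0.033806

We have X ~ Normal(μ=58, σ=14.5).

P(X > 84.5) = 1 - P(X ≤ 84.5)
                = 1 - F(84.5)
                = 1 - 0.966194
                = 0.033806

So there's approximately a 3.4% chance that X exceeds 84.5.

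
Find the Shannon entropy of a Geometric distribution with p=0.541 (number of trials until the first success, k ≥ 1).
1.2750 nats

We have X ~ Geometric(p=0.541) (number of trials until the first success, k ≥ 1).

The Shannon entropy measures the uncertainty or information content of the distribution.

For a Geometric distribution with p=0.541 (number of trials until the first success, k ≥ 1):
H(X) = 1.2750 nats

(In bits, this would be 1.8395 bits.)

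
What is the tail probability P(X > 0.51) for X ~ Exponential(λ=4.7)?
0.090991

We have X ~ Exponential(λ=4.7).

P(X > 0.51) = 1 - P(X ≤ 0.51)
                = 1 - F(0.51)
                = 1 - 0.909009
                = 0.090991

So there's approximately a 9.1% chance that X exceeds 0.51.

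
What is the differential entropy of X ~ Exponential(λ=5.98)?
-0.7884 nats

We have X ~ Exponential(λ=5.98).

The differential entropy measures the uncertainty or information content of the distribution.

For an Exponential distribution with λ=5.98:
h(X) = -0.7884 nats

(In bits, this would be -1.1375 bits.)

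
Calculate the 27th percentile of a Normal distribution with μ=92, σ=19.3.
80.1727

We have X ~ Normal(μ=92, σ=19.3).

We want to find x such that P(X ≤ x) = 0.27.

This is the 27th percentile, which means 27% of values fall below this point.

Using the inverse CDF (quantile function):
x = F⁻¹(0.27) = 80.1727

Verification: P(X ≤ 80.1727) = 0.27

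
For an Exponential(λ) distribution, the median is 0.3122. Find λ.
λ = 2.2202

For X ~ Exponential(λ), the CDF is F(x) = 1 - e^(-λx).
The median m satisfies F(m) = 0.5:
1 - e^(-λm) = 0.5
e^(-λm) = 0.5
λm = ln(2)
m = ln(2) / λ

Given m = 0.3122:
λ = ln(2) / 0.3122 = 0.693147 / 0.3122 = 2.2202

Verification: ln(2) / 2.2202 = 0.3122 ✓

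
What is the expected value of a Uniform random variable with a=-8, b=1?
-3.5000

We have X ~ Uniform(a=-8, b=1).

For a Uniform distribution with a=-8, b=1:
E[X] = -3.5000

This is the expected (average) value of X.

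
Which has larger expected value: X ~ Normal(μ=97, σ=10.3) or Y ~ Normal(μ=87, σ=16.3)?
X has larger mean (97.0000 > 87.0000)

Compute the expected value for each distribution:

X ~ Normal(μ=97, σ=10.3):
E[X] = 97.0000

Y ~ Normal(μ=87, σ=16.3):
E[Y] = 87.0000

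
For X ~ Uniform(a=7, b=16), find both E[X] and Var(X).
E[X] = 11.5000, Var(X) = 6.7500

We have X ~ Uniform(a=7, b=16).

For a Uniform distribution with a=7, b=16:

Expected value:
E[X] = 11.5000

Variance:
Var(X) = 6.7500

Standard deviation:
σ = √Var(X) = 2.5981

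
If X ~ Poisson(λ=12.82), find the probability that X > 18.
0.062932

We have X ~ Poisson(λ=12.82).

P(X > 18) = 1 - P(X ≤ 18)
                = 1 - F(18)
                = 1 - 0.937068
                = 0.062932

So there's approximately a 6.3% chance that X exceeds 18.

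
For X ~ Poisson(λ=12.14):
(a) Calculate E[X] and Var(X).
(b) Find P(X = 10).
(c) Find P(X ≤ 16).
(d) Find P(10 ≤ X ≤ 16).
(a) E[X] = 12.1400, Var(X) = 12.1400
(b) P(X = 10) = 0.102350
(c) P(X ≤ 16) = 0.890931
(d) P(10 ≤ X ≤ 16) = 0.660555

We have X ~ Poisson(λ=12.14).

(a) Moments:
E[X] = 12.1400
Var(X) = 12.1400
σ = √Var(X) = 3.4843

(b) Point probability using PMF:
P(X = 10) = 0.102350

(c) Cumulative probability using CDF:
P(X ≤ 16) = F(16) = 0.890931

(d) Range probability:
P(10 ≤ X ≤ 16) = P(X ≤ 16) - P(X ≤ 9)
                   = F(16) - F(9)
                   = 0.890931 - 0.230375
                   = 0.660555

This means approximately 66.1% of outcomes fall in the interval [10, 16].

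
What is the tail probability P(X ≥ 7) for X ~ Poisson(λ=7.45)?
0.614975

We have X ~ Poisson(λ=7.45).

For discrete distributions, P(X ≥ 7) = 1 - P(X ≤ 6).

P(X ≤ 6) = 0.385025
P(X ≥ 7) = 1 - 0.385025 = 0.614975

So there's approximately a 61.5% chance that X is at least 7.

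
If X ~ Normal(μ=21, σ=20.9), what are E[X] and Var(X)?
E[X] = 21.0000, Var(X) = 436.8100

We have X ~ Normal(μ=21, σ=20.9).

For a Normal distribution with μ=21, σ=20.9:

Expected value:
E[X] = 21.0000

Variance:
Var(X) = 436.8100

Standard deviation:
σ = √Var(X) = 20.9000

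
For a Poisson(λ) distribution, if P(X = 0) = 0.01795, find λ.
λ = 4.0202

For a Poisson(λ) distribution, the PMF at 0 is:
P(X = 0) = λ^0 e^(-λ) / 0! = e^(-λ)

Given P(X = 0) = 0.01795:
e^(-λ) = 0.01795
-λ = ln(0.01795)
λ = -ln(0.01795) = 4.0202

Verification: e^(-4.0202) = 0.01795 ✓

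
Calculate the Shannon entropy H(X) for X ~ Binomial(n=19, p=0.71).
2.0962 nats

We have X ~ Binomial(n=19, p=0.71).

The Shannon entropy measures the uncertainty or information content of the distribution.

For a Binomial distribution with n=19, p=0.71:
H(X) = 2.0962 nats

(In bits, this would be 3.0242 bits.)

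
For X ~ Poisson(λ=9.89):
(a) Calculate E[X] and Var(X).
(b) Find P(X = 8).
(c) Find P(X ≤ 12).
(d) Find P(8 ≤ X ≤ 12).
(a) E[X] = 9.8900, Var(X) = 9.8900
(b) P(X = 8) = 0.115048
(c) P(X ≤ 12) = 0.801866
(d) P(8 ≤ X ≤ 12) = 0.571573

We have X ~ Poisson(λ=9.89).

(a) Moments:
E[X] = 9.8900
Var(X) = 9.8900
σ = √Var(X) = 3.1448

(b) Point probability using PMF:
P(X = 8) = 0.115048

(c) Cumulative probability using CDF:
P(X ≤ 12) = F(12) = 0.801866

(d) Range probability:
P(8 ≤ X ≤ 12) = P(X ≤ 12) - P(X ≤ 7)
                   = F(12) - F(7)
                   = 0.801866 - 0.230293
                   = 0.571573

This means approximately 57.2% of outcomes fall in the interval [8, 12].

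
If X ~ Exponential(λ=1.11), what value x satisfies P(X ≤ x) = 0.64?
0.9204

We have X ~ Exponential(λ=1.11).

We want to find x such that P(X ≤ x) = 0.64.

This is the 64th percentile, which means 64% of values fall below this point.

Using the inverse CDF (quantile function):
x = F⁻¹(0.64) = 0.9204

Verification: P(X ≤ 0.9204) = 0.64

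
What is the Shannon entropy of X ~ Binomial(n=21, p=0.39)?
2.2221 nats

We have X ~ Binomial(n=21, p=0.39).

The Shannon entropy measures the uncertainty or information content of the distribution.

For a Binomial distribution with n=21, p=0.39:
H(X) = 2.2221 nats

(In bits, this would be 3.2059 bits.)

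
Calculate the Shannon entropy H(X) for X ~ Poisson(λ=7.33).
2.4026 nats

We have X ~ Poisson(λ=7.33).

The Shannon entropy measures the uncertainty or information content of the distribution.

For a Poisson distribution with λ=7.33:
H(X) = 2.4026 nats

(In bits, this would be 3.4662 bits.)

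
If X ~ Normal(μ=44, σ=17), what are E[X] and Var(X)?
E[X] = 44.0000, Var(X) = 289.0000

We have X ~ Normal(μ=44, σ=17).

For a Normal distribution with μ=44, σ=17:

Expected value:
E[X] = 44.0000

Variance:
Var(X) = 289.0000

Standard deviation:
σ = √Var(X) = 17.0000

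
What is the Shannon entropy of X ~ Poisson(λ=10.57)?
2.5896 nats

We have X ~ Poisson(λ=10.57).

The Shannon entropy measures the uncertainty or information content of the distribution.

For a Poisson distribution with λ=10.57:
H(X) = 2.5896 nats

(In bits, this would be 3.7361 bits.)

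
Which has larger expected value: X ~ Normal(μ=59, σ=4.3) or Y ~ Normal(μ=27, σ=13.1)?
X has larger mean (59.0000 > 27.0000)

Compute the expected value for each distribution:

X ~ Normal(μ=59, σ=4.3):
E[X] = 59.0000

Y ~ Normal(μ=27, σ=13.1):
E[Y] = 27.0000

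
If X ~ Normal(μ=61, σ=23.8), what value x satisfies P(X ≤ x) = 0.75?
77.0529

We have X ~ Normal(μ=61, σ=23.8).

We want to find x such that P(X ≤ x) = 0.75.

This is the 75th percentile, which means 75% of values fall below this point.

Using the inverse CDF (quantile function):
x = F⁻¹(0.75) = 77.0529

Verification: P(X ≤ 77.0529) = 0.75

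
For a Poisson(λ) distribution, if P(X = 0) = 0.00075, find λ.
λ = 7.1954

For a Poisson(λ) distribution, the PMF at 0 is:
P(X = 0) = λ^0 e^(-λ) / 0! = e^(-λ)

Given P(X = 0) = 0.00075:
e^(-λ) = 0.00075
-λ = ln(0.00075)
λ = -ln(0.00075) = 7.1954

Verification: e^(-7.1954) = 0.00075 ✓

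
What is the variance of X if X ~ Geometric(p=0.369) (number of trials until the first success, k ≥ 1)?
4.6342

We have X ~ Geometric(p=0.369) (number of trials until the first success, k ≥ 1).

For a Geometric distribution with p=0.369 (number of trials until the first success, k ≥ 1):
Var(X) = 4.6342

The variance measures the spread of the distribution around the mean.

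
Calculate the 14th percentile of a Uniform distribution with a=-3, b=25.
0.9200

We have X ~ Uniform(a=-3, b=25).

We want to find x such that P(X ≤ x) = 0.14.

This is the 14th percentile, which means 14% of values fall below this point.

Using the inverse CDF (quantile function):
x = F⁻¹(0.14) = 0.9200

Verification: P(X ≤ 0.9200) = 0.14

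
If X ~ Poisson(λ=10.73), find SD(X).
3.2757

We have X ~ Poisson(λ=10.73).

For a Poisson distribution with λ=10.73:
σ = √Var(X) = 3.2757

The standard deviation is the square root of the variance.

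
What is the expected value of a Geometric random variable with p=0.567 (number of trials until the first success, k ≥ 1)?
1.7637

We have X ~ Geometric(p=0.567) (number of trials until the first success, k ≥ 1).

For a Geometric distribution with p=0.567 (number of trials until the first success, k ≥ 1):
E[X] = 1.7637

This is the expected (average) value of X.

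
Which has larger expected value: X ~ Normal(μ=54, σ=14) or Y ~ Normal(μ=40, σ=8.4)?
X has larger mean (54.0000 > 40.0000)

Compute the expected value for each distribution:

X ~ Normal(μ=54, σ=14):
E[X] = 54.0000

Y ~ Normal(μ=40, σ=8.4):
E[Y] = 40.0000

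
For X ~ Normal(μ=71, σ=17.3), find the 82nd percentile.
86.8358

We have X ~ Normal(μ=71, σ=17.3).

We want to find x such that P(X ≤ x) = 0.82.

This is the 82nd percentile, which means 82% of values fall below this point.

Using the inverse CDF (quantile function):
x = F⁻¹(0.82) = 86.8358

Verification: P(X ≤ 86.8358) = 0.82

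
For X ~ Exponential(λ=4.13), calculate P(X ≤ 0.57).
0.905021

We have X ~ Exponential(λ=4.13).

The CDF gives us P(X ≤ k).

Using the CDF:
P(X ≤ 0.57) = 0.905021

This means there's approximately a 90.5% chance that X is at most 0.57.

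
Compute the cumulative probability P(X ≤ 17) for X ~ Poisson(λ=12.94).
0.893733

We have X ~ Poisson(λ=12.94).

The CDF gives us P(X ≤ k).

Using the CDF:
P(X ≤ 17) = 0.893733

This means there's approximately a 89.4% chance that X is at most 17.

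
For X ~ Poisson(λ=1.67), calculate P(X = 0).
0.188247

We have X ~ Poisson(λ=1.67).

For a Poisson distribution, the PMF gives us the probability of each outcome.

Using the PMF formula:
P(X = 0) = 0.188247

Rounded to 4 decimal places: 0.1882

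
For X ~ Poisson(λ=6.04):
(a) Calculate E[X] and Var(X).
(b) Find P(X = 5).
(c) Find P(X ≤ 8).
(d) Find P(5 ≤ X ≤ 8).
(a) E[X] = 6.0400, Var(X) = 6.0400
(b) P(X = 5) = 0.159538
(c) P(X ≤ 8) = 0.843080
(d) P(5 ≤ X ≤ 8) = 0.563342

We have X ~ Poisson(λ=6.04).

(a) Moments:
E[X] = 6.0400
Var(X) = 6.0400
σ = √Var(X) = 2.4576

(b) Point probability using PMF:
P(X = 5) = 0.159538

(c) Cumulative probability using CDF:
P(X ≤ 8) = F(8) = 0.843080

(d) Range probability:
P(5 ≤ X ≤ 8) = P(X ≤ 8) - P(X ≤ 4)
                   = F(8) - F(4)
                   = 0.843080 - 0.279738
                   = 0.563342

This means approximately 56.3% of outcomes fall in the interval [5, 8].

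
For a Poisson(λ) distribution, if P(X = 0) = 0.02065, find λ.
λ = 3.8800

For a Poisson(λ) distribution, the PMF at 0 is:
P(X = 0) = λ^0 e^(-λ) / 0! = e^(-λ)

Given P(X = 0) = 0.02065:
e^(-λ) = 0.02065
-λ = ln(0.02065)
λ = -ln(0.02065) = 3.8800

Verification: e^(-3.8800) = 0.02065 ✓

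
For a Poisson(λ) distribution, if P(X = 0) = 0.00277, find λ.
λ = 5.8889

For a Poisson(λ) distribution, the PMF at 0 is:
P(X = 0) = λ^0 e^(-λ) / 0! = e^(-λ)

Given P(X = 0) = 0.00277:
e^(-λ) = 0.00277
-λ = ln(0.00277)
λ = -ln(0.00277) = 5.8889

Verification: e^(-5.8889) = 0.00277 ✓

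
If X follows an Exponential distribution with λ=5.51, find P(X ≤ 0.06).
0.281507

We have X ~ Exponential(λ=5.51).

The CDF gives us P(X ≤ k).

Using the CDF:
P(X ≤ 0.06) = 0.281507

This means there's approximately a 28.2% chance that X is at most 0.06.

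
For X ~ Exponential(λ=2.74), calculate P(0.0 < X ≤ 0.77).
0.878738

We have X ~ Exponential(λ=2.74).

To find P(0.0 < X ≤ 0.77), we use:
P(0.0 < X ≤ 0.77) = P(X ≤ 0.77) - P(X ≤ 0.0)
                 = F(0.77) - F(0.0)
                 = 0.878738 - 0.000000
                 = 0.878738

So there's approximately a 87.9% chance that X falls in this range.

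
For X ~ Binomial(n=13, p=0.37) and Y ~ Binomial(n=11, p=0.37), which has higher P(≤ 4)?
Y has higher probability (P(Y ≤ 4) = 0.6150 > P(X ≤ 4) = 0.4397)

Compute P(≤ 4) for each distribution:

X ~ Binomial(n=13, p=0.37):
P(X ≤ 4) = 0.4397

Y ~ Binomial(n=11, p=0.37):
P(Y ≤ 4) = 0.6150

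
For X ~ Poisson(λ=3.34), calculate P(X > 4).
0.244730

We have X ~ Poisson(λ=3.34).

P(X > 4) = 1 - P(X ≤ 4)
                = 1 - F(4)
                = 1 - 0.755270
                = 0.244730

So there's approximately a 24.5% chance that X exceeds 4.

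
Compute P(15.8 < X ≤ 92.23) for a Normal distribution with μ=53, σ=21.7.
0.921446

We have X ~ Normal(μ=53, σ=21.7).

To find P(15.8 < X ≤ 92.23), we use:
P(15.8 < X ≤ 92.23) = P(X ≤ 92.23) - P(X ≤ 15.8)
                 = F(92.23) - F(15.8)
                 = 0.964684 - 0.043238
                 = 0.921446

So there's approximately a 92.1% chance that X falls in this range.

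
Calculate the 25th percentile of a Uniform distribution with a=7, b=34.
13.7500

We have X ~ Uniform(a=7, b=34).

We want to find x such that P(X ≤ x) = 0.25.

This is the 25th percentile, which means 25% of values fall below this point.

Using the inverse CDF (quantile function):
x = F⁻¹(0.25) = 13.7500

Verification: P(X ≤ 13.7500) = 0.25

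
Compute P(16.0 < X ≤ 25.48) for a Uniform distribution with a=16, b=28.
0.790000

We have X ~ Uniform(a=16, b=28).

To find P(16.0 < X ≤ 25.48), we use:
P(16.0 < X ≤ 25.48) = P(X ≤ 25.48) - P(X ≤ 16.0)
                 = F(25.48) - F(16.0)
                 = 0.790000 - 0.000000
                 = 0.790000

So there's approximately a 79.0% chance that X falls in this range.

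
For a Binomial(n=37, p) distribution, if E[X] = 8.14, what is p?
p = 0.22

For a Binomial(n, p) distribution:
E[X] = n × p

Given n = 37 and E[X] = 8.14:
8.14 = 37 × p
p = 8.14 / 37 = 0.22

Verification: Binomial(37, 0.22) has E[X] = 8.14 ✓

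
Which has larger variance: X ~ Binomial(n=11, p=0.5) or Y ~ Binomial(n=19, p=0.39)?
Y has larger variance (4.5201 > 2.7500)

Compute the variance for each distribution:

X ~ Binomial(n=11, p=0.5):
Var(X) = 2.7500

Y ~ Binomial(n=19, p=0.39):
Var(Y) = 4.5201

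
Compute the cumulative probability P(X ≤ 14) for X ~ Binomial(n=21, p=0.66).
0.606596

We have X ~ Binomial(n=21, p=0.66).

The CDF gives us P(X ≤ k).

Using the CDF:
P(X ≤ 14) = 0.606596

This means there's approximately a 60.7% chance that X is at most 14.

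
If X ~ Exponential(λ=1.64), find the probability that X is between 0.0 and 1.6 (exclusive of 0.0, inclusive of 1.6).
0.927488

We have X ~ Exponential(λ=1.64).

To find P(0.0 < X ≤ 1.6), we use:
P(0.0 < X ≤ 1.6) = P(X ≤ 1.6) - P(X ≤ 0.0)
                 = F(1.6) - F(0.0)
                 = 0.927488 - 0.000000
                 = 0.927488

So there's approximately a 92.7% chance that X falls in this range.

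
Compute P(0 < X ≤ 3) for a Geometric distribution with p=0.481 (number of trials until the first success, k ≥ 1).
0.860202

We have X ~ Geometric(p=0.481) (number of trials until the first success, k ≥ 1).

To find P(0 < X ≤ 3), we use:
P(0 < X ≤ 3) = P(X ≤ 3) - P(X ≤ 0)
                 = F(3) - F(0)
                 = 0.860202 - 0.000000
                 = 0.860202

So there's approximately a 86.0% chance that X falls in this range.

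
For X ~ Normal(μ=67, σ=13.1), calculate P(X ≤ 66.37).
0.480822

We have X ~ Normal(μ=67, σ=13.1).

The CDF gives us P(X ≤ k).

Using the CDF:
P(X ≤ 66.37) = 0.480822

This means there's approximately a 48.1% chance that X is at most 66.37.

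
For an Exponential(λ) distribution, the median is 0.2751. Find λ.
λ = 2.5196

For X ~ Exponential(λ), the CDF is F(x) = 1 - e^(-λx).
The median m satisfies F(m) = 0.5:
1 - e^(-λm) = 0.5
e^(-λm) = 0.5
λm = ln(2)
m = ln(2) / λ

Given m = 0.2751:
λ = ln(2) / 0.2751 = 0.693147 / 0.2751 = 2.5196

Verification: ln(2) / 2.5196 = 0.2751 ✓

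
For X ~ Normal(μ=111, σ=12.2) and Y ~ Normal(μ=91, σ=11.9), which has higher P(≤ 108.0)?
Y has higher probability (P(Y ≤ 108.0) = 0.9234 > P(X ≤ 108.0) = 0.4029)

Compute P(≤ 108.0) for each distribution:

X ~ Normal(μ=111, σ=12.2):
P(X ≤ 108.0) = 0.4029

Y ~ Normal(μ=91, σ=11.9):
P(Y ≤ 108.0) = 0.9234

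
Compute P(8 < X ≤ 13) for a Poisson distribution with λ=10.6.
0.547469

We have X ~ Poisson(λ=10.6).

To find P(8 < X ≤ 13), we use:
P(8 < X ≤ 13) = P(X ≤ 13) - P(X ≤ 8)
                 = F(13) - F(8)
                 = 0.816912 - 0.269443
                 = 0.547469

So there's approximately a 54.7% chance that X falls in this range.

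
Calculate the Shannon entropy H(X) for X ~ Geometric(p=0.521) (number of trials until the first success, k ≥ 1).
1.3287 nats

We have X ~ Geometric(p=0.521) (number of trials until the first success, k ≥ 1).

The Shannon entropy measures the uncertainty or information content of the distribution.

For a Geometric distribution with p=0.521 (number of trials until the first success, k ≥ 1):
H(X) = 1.3287 nats

(In bits, this would be 1.9169 bits.)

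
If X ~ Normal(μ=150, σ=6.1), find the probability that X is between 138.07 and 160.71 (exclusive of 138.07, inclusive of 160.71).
0.935185

We have X ~ Normal(μ=150, σ=6.1).

To find P(138.07 < X ≤ 160.71), we use:
P(138.07 < X ≤ 160.71) = P(X ≤ 160.71) - P(X ≤ 138.07)
                 = F(160.71) - F(138.07)
                 = 0.960433 - 0.025248
                 = 0.935185

So there's approximately a 93.5% chance that X falls in this range.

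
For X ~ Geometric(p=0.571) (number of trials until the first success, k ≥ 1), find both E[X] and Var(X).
E[X] = 1.7513, Var(X) = 1.3158

We have X ~ Geometric(p=0.571) (number of trials until the first success, k ≥ 1).

For a Geometric distribution with p=0.571 (number of trials until the first success, k ≥ 1):

Expected value:
E[X] = 1.7513

Variance:
Var(X) = 1.3158

Standard deviation:
σ = √Var(X) = 1.1471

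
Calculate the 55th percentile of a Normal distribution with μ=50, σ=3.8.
50.4775

We have X ~ Normal(μ=50, σ=3.8).

We want to find x such that P(X ≤ x) = 0.55.

This is the 55th percentile, which means 55% of values fall below this point.

Using the inverse CDF (quantile function):
x = F⁻¹(0.55) = 50.4775

Verification: P(X ≤ 50.4775) = 0.55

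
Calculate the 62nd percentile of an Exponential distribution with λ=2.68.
0.3610

We have X ~ Exponential(λ=2.68).

We want to find x such that P(X ≤ x) = 0.62.

This is the 62nd percentile, which means 62% of values fall below this point.

Using the inverse CDF (quantile function):
x = F⁻¹(0.62) = 0.3610

Verification: P(X ≤ 0.3610) = 0.62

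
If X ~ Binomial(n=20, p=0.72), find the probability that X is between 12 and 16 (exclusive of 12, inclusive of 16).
0.682713

We have X ~ Binomial(n=20, p=0.72).

To find P(12 < X ≤ 16), we use:
P(12 < X ≤ 16) = P(X ≤ 16) - P(X ≤ 12)
                 = F(16) - F(12)
                 = 0.853440 - 0.170728
                 = 0.682713

So there's approximately a 68.3% chance that X falls in this range.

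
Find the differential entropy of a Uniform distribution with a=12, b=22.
2.3026 nats

We have X ~ Uniform(a=12, b=22).

The differential entropy measures the uncertainty or information content of the distribution.

For a Uniform distribution with a=12, b=22:
h(X) = 2.3026 nats

(In bits, this would be 3.3219 bits.)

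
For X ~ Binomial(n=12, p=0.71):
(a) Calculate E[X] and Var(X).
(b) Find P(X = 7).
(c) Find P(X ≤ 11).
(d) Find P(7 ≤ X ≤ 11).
(a) E[X] = 8.5200, Var(X) = 2.4708
(b) P(X = 7) = 0.147749
(c) P(X ≤ 11) = 0.983590
(d) P(7 ≤ X ≤ 11) = 0.880950

We have X ~ Binomial(n=12, p=0.71).

(a) Moments:
E[X] = 8.5200
Var(X) = 2.4708
σ = √Var(X) = 1.5719

(b) Point probability using PMF:
P(X = 7) = 0.147749

(c) Cumulative probability using CDF:
P(X ≤ 11) = F(11) = 0.983590

(d) Range probability:
P(7 ≤ X ≤ 11) = P(X ≤ 11) - P(X ≤ 6)
                   = F(11) - F(6)
                   = 0.983590 - 0.102641
                   = 0.880950

This means approximately 88.1% of outcomes fall in the interval [7, 11].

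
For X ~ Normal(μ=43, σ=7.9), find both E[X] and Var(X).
E[X] = 43.0000, Var(X) = 62.4100

We have X ~ Normal(μ=43, σ=7.9).

For a Normal distribution with μ=43, σ=7.9:

Expected value:
E[X] = 43.0000

Variance:
Var(X) = 62.4100

Standard deviation:
σ = √Var(X) = 7.9000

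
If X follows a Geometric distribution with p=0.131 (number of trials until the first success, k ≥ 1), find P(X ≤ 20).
0.939689

We have X ~ Geometric(p=0.131) (number of trials until the first success, k ≥ 1).

The CDF gives us P(X ≤ k).

Using the CDF:
P(X ≤ 20) = 0.939689

This means there's approximately a 94.0% chance that X is at most 20.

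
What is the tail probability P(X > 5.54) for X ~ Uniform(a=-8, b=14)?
0.384545

We have X ~ Uniform(a=-8, b=14).

P(X > 5.54) = 1 - P(X ≤ 5.54)
                = 1 - F(5.54)
                = 1 - 0.615455
                = 0.384545

So there's approximately a 38.5% chance that X exceeds 5.54.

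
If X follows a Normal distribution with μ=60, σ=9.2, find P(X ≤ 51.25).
0.170780

We have X ~ Normal(μ=60, σ=9.2).

The CDF gives us P(X ≤ k).

Using the CDF:
P(X ≤ 51.25) = 0.170780

This means there's approximately a 17.1% chance that X is at most 51.25.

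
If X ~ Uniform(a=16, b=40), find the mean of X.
28.0000

We have X ~ Uniform(a=16, b=40).

For a Uniform distribution with a=16, b=40:
E[X] = 28.0000

This is the expected (average) value of X.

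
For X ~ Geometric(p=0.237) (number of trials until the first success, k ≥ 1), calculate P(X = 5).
0.080324

We have X ~ Geometric(p=0.237) (number of trials until the first success, k ≥ 1).

For a Geometric distribution, the PMF gives us the probability of each outcome.

Using the PMF formula:
P(X = 5) = 0.080324

Rounded to 4 decimal places: 0.0803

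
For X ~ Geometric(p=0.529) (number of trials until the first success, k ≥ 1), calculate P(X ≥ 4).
0.104487

We have X ~ Geometric(p=0.529) (number of trials until the first success, k ≥ 1).

For discrete distributions, P(X ≥ 4) = 1 - P(X ≤ 3).

P(X ≤ 3) = 0.895513
P(X ≥ 4) = 1 - 0.895513 = 0.104487

So there's approximately a 10.4% chance that X is at least 4.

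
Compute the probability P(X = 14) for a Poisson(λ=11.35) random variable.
0.079486

We have X ~ Poisson(λ=11.35).

For a Poisson distribution, the PMF gives us the probability of each outcome.

Using the PMF formula:
P(X = 14) = 0.079486

Rounded to 4 decimal places: 0.0795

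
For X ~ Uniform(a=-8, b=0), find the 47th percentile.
-4.2400

We have X ~ Uniform(a=-8, b=0).

We want to find x such that P(X ≤ x) = 0.47.

This is the 47th percentile, which means 47% of values fall below this point.

Using the inverse CDF (quantile function):
x = F⁻¹(0.47) = -4.2400

Verification: P(X ≤ -4.2400) = 0.47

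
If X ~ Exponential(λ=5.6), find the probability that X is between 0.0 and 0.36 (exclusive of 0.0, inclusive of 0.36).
0.866813

We have X ~ Exponential(λ=5.6).

To find P(0.0 < X ≤ 0.36), we use:
P(0.0 < X ≤ 0.36) = P(X ≤ 0.36) - P(X ≤ 0.0)
                 = F(0.36) - F(0.0)
                 = 0.866813 - 0.000000
                 = 0.866813

So there's approximately a 86.7% chance that X falls in this range.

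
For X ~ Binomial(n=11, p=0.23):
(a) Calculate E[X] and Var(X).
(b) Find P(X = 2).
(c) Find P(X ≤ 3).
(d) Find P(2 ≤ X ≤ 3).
(a) E[X] = 2.5300, Var(X) = 1.9481
(b) P(X = 2) = 0.276844
(c) P(X ≤ 3) = 0.766705
(d) P(2 ≤ X ≤ 3) = 0.524925

We have X ~ Binomial(n=11, p=0.23).

(a) Moments:
E[X] = 2.5300
Var(X) = 1.9481
σ = √Var(X) = 1.3957

(b) Point probability using PMF:
P(X = 2) = 0.276844

(c) Cumulative probability using CDF:
P(X ≤ 3) = F(3) = 0.766705

(d) Range probability:
P(2 ≤ X ≤ 3) = P(X ≤ 3) - P(X ≤ 1)
                   = F(3) - F(1)
                   = 0.766705 - 0.241780
                   = 0.524925

This means approximately 52.5% of outcomes fall in the interval [2, 3].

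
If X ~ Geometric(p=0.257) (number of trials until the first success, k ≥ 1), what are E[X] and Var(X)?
E[X] = 3.8911, Var(X) = 11.2492

We have X ~ Geometric(p=0.257) (number of trials until the first success, k ≥ 1).

For a Geometric distribution with p=0.257 (number of trials until the first success, k ≥ 1):

Expected value:
E[X] = 3.8911

Variance:
Var(X) = 11.2492

Standard deviation:
σ = √Var(X) = 3.3540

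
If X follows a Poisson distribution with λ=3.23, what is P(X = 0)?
0.039557

We have X ~ Poisson(λ=3.23).

For a Poisson distribution, the PMF gives us the probability of each outcome.

Using the PMF formula:
P(X = 0) = 0.039557

Rounded to 4 decimal places: 0.0396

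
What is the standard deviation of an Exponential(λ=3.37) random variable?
0.2967

We have X ~ Exponential(λ=3.37).

For an Exponential distribution with λ=3.37:
σ = √Var(X) = 0.2967

The standard deviation is the square root of the variance.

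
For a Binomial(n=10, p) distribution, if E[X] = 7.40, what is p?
p = 0.74

For a Binomial(n, p) distribution:
E[X] = n × p

Given n = 10 and E[X] = 7.40:
7.40 = 10 × p
p = 7.40 / 10 = 0.74

Verification: Binomial(10, 0.74) has E[X] = 7.40 ✓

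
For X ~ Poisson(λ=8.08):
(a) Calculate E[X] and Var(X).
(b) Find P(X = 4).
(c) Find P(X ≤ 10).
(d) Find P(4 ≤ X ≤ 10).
(a) E[X] = 8.0800, Var(X) = 8.0800
(b) P(X = 4) = 0.054996
(c) P(X ≤ 10) = 0.807866
(d) P(4 ≤ X ≤ 10) = 0.767720

We have X ~ Poisson(λ=8.08).

(a) Moments:
E[X] = 8.0800
Var(X) = 8.0800
σ = √Var(X) = 2.8425

(b) Point probability using PMF:
P(X = 4) = 0.054996

(c) Cumulative probability using CDF:
P(X ≤ 10) = F(10) = 0.807866

(d) Range probability:
P(4 ≤ X ≤ 10) = P(X ≤ 10) - P(X ≤ 3)
                   = F(10) - F(3)
                   = 0.807866 - 0.040146
                   = 0.767720

This means approximately 76.8% of outcomes fall in the interval [4, 10].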